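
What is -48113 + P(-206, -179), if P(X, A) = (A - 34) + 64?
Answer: -48262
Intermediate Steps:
P(X, A) = 30 + A (P(X, A) = (-34 + A) + 64 = 30 + A)
-48113 + P(-206, -179) = -48113 + (30 - 179) = -48113 - 149 = -48262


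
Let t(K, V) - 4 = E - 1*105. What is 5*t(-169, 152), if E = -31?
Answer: -660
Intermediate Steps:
t(K, V) = -132 (t(K, V) = 4 + (-31 - 1*105) = 4 + (-31 - 105) = 4 - 136 = -132)
5*t(-169, 152) = 5*(-132) = -660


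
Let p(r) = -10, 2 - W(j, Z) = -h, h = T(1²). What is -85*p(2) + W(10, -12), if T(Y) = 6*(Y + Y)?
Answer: 864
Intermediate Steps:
T(Y) = 12*Y (T(Y) = 6*(2*Y) = 12*Y)
h = 12 (h = 12*1² = 12*1 = 12)
W(j, Z) = 14 (W(j, Z) = 2 - (-1)*12 = 2 - 1*(-12) = 2 + 12 = 14)
-85*p(2) + W(10, -12) = -85*(-10) + 14 = 850 + 14 = 864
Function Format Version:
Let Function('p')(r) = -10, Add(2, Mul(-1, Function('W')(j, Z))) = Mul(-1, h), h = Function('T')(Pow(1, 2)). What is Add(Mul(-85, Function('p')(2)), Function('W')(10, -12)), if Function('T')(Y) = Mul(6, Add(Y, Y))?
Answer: 864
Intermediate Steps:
Function('T')(Y) = Mul(12, Y) (Function('T')(Y) = Mul(6, Mul(2, Y)) = Mul(12, Y))
h = 12 (h = Mul(12, Pow(1, 2)) = Mul(12, 1) = 12)
Function('W')(j, Z) = 14 (Function('W')(j, Z) = Add(2, Mul(-1, Mul(-1, 12))) = Add(2, Mul(-1, -12)) = Add(2, 12) = 14)
Add(Mul(-85, Function('p')(2)), Function('W')(10, -12)) = Add(Mul(-85, -10), 14) = Add(850, 14) = 864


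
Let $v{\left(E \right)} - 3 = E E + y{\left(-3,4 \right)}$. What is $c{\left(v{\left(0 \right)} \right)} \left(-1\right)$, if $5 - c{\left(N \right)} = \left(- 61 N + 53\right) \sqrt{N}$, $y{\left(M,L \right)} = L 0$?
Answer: $-5 - 130 \sqrt{3} \approx -230.17$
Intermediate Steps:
$y{\left(M,L \right)} = 0$
$v{\left(E \right)} = 3 + E^{2}$ ($v{\left(E \right)} = 3 + \left(E E + 0\right) = 3 + \left(E^{2} + 0\right) = 3 + E^{2}$)
$c{\left(N \right)} = 5 - \sqrt{N} \left(53 - 61 N\right)$ ($c{\left(N \right)} = 5 - \left(- 61 N + 53\right) \sqrt{N} = 5 - \left(53 - 61 N\right) \sqrt{N} = 5 - \sqrt{N} \left(53 - 61 N\right)$)
$c{\left(v{\left(0 \right)} \right)} \left(-1\right) = \left(5 - 53 \sqrt{3 + 0^{2}} + 61 \left(3 + 0^{2}\right)^{\frac{3}{2}}\right) \left(-1\right) = \left(5 - 53 \sqrt{3 + 0} + 61 \left(3 + 0\right)^{\frac{3}{2}}\right) \left(-1\right) = \left(5 - 53 \sqrt{3} + 61 \cdot 3^{\frac{3}{2}}\right) \left(-1\right) = \left(5 - 53 \sqrt{3} + 61 \cdot 3 \sqrt{3}\right) \left(-1\right) = \left(5 - 53 \sqrt{3} + 183 \sqrt{3}\right) \left(-1\right) = \left(5 + 130 \sqrt{3}\right) \left(-1\right) = -5 - 130 \sqrt{3}$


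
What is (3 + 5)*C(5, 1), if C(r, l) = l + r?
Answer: 48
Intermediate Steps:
(3 + 5)*C(5, 1) = (3 + 5)*(1 + 5) = 8*6 = 48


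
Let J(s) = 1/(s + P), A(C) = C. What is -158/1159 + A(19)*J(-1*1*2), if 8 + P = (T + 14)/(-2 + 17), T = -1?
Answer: -351961/158783 ≈ -2.2166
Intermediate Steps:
P = -107/15 (P = -8 + (-1 + 14)/(-2 + 17) = -8 + 13/15 = -107/15 ≈ -7.1333)
J(s) = 1/(-107/15 + s) (J(s) = 1/(s - 107/15) = 1/(-107/15 + s))
-158/1159 + A(19)*J(-1*1*2) = -158/1159 + 19*(15/(-107 + 15*(-1*1*2))) = -158*1/1159 + 19*(15/(-107 + 15*(-1*2))) = -158/1159 + 19*(15/(-107 + 15*(-2))) = -158/1159 + 19*(15/(-107 - 30)) = -158/1159 + 19*(15/(-137)) = -158/1159 + 19*(15*(-1/137)) = -158/1159 + 19*(-15/137) = -158/1159 - 285/137 = -351961/158783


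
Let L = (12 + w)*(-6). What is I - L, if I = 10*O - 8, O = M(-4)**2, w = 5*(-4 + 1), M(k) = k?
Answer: 134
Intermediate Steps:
w = -15 (w = 5*(-3) = -15)
O = 16 (O = (-4)**2 = 16)
I = 152 (I = 10*16 - 8 = 160 - 8 = 152)
L = 18 (L = (12 - 15)*(-6) = -3*(-6) = 18)
I - L = 152 - 1*18 = 152 - 18 = 134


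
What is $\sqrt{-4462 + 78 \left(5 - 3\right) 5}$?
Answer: $i \sqrt{3682} \approx 60.68 i$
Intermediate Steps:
$\sqrt{-4462 + 78 \left(5 - 3\right) 5} = \sqrt{-4462 + 78 \cdot 2 \cdot 5} = \sqrt{-4462 + 78 \cdot 10} = \sqrt{-4462 + 780} = \sqrt{-3682} = i \sqrt{3682}$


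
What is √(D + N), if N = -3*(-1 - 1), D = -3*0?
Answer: √6 ≈ 2.4495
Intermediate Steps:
D = 0
N = 6 (N = -3*(-2) = 6)
√(D + N) = √(0 + 6) = √6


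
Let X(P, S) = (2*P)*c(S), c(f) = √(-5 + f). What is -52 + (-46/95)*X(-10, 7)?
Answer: -52 + 184*√2/19 ≈ -38.304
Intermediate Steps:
X(P, S) = 2*P*√(-5 + S) (X(P, S) = (2*P)*√(-5 + S) = 2*P*√(-5 + S))
-52 + (-46/95)*X(-10, 7) = -52 + (-46/95)*(2*(-10)*√(-5 + 7)) = -52 + (-46*1/95)*(2*(-10)*√2) = -52 - (-184)*√2/19 = -52 + 184*√2/19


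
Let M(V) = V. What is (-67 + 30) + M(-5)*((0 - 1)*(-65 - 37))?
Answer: -547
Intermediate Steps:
(-67 + 30) + M(-5)*((0 - 1)*(-65 - 37)) = (-67 + 30) - 5*(0 - 1)*(-65 - 37) = -37 - (-5)*(-102) = -37 - 5*102 = -37 - 510 = -547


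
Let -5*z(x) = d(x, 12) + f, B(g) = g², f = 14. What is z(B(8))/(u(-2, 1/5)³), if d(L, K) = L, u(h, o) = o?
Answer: -1950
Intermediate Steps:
z(x) = -14/5 - x/5 (z(x) = -(x + 14)/5 = -(14 + x)/5 = -14/5 - x/5)
z(B(8))/(u(-2, 1/5)³) = (-14/5 - ⅕*8²)/((1/5)³) = (-14/5 - ⅕*64)/((⅕)³) = (-14/5 - 64/5)/(1/125) = -78/5*125 = -1950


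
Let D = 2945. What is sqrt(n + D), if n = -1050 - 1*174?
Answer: sqrt(1721) ≈ 41.485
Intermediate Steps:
n = -1224 (n = -1050 - 174 = -1224)
sqrt(n + D) = sqrt(-1224 + 2945) = sqrt(1721)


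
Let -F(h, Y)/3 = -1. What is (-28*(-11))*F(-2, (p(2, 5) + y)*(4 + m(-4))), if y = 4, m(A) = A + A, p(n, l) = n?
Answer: 924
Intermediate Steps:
m(A) = 2*A
F(h, Y) = 3 (F(h, Y) = -3*(-1) = 3)
(-28*(-11))*F(-2, (p(2, 5) + y)*(4 + m(-4))) = -28*(-11)*3 = 308*3 = 924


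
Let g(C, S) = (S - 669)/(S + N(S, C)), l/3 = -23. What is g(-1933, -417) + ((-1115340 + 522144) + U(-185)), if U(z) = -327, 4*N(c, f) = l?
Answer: -343648369/579 ≈ -5.9352e+5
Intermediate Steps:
l = -69 (l = 3*(-23) = -69)
N(c, f) = -69/4 (N(c, f) = (¼)*(-69) = -69/4)
g(C, S) = (-669 + S)/(-69/4 + S) (g(C, S) = (S - 669)/(S - 69/4) = (-669 + S)/(-69/4 + S))
g(-1933, -417) + ((-1115340 + 522144) + U(-185)) = 4*(-669 - 417)/(-69 + 4*(-417)) + ((-1115340 + 522144) - 327) = 4*(-1086)/(-69 - 1668) + (-593196 - 327) = 4*(-1086)/(-1737) - 593523 = 4*(-1/1737)*(-1086) - 593523 = 1448/579 - 593523 = -343648369/579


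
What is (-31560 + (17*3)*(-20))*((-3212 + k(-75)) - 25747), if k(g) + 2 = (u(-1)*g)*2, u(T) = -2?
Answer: 933775380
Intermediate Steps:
k(g) = -2 - 4*g (k(g) = -2 - 2*g*2 = -2 - 4*g)
(-31560 + (17*3)*(-20))*((-3212 + k(-75)) - 25747) = (-31560 + (17*3)*(-20))*((-3212 + (-2 - 4*(-75))) - 25747) = (-31560 + 51*(-20))*((-3212 + (-2 + 300)) - 25747) = (-31560 - 1020)*((-3212 + 298) - 25747) = -32580*(-2914 - 25747) = -32580*(-28661) = 933775380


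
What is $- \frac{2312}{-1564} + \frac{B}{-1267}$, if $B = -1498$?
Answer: $\frac{11076}{4163} \approx 2.6606$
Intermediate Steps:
$- \frac{2312}{-1564} + \frac{B}{-1267} = - \frac{2312}{-1564} - \frac{1498}{-1267} = \left(-2312\right) \left(- \frac{1}{1564}\right) - - \frac{214}{181} = \frac{34}{23} + \frac{214}{181} = \frac{11076}{4163}$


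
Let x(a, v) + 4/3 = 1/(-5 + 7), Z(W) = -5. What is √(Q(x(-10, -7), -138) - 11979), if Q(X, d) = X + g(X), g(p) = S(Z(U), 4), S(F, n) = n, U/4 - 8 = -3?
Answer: I*√431130/6 ≈ 109.43*I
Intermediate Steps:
U = 20 (U = 32 + 4*(-3) = 32 - 12 = 20)
x(a, v) = -⅚ (x(a, v) = -4/3 + 1/(-5 + 7) = -4/3 + 1/2 = -4/3 + ½ = -⅚)
g(p) = 4
Q(X, d) = 4 + X (Q(X, d) = X + 4 = 4 + X)
√(Q(x(-10, -7), -138) - 11979) = √((4 - ⅚) - 11979) = √(19/6 - 11979) = √(-71855/6) = I*√431130/6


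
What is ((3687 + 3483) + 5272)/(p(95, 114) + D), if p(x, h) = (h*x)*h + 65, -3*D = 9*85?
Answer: 6221/617215 ≈ 0.010079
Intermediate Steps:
D = -255 (D = -3*85 = -⅓*765 = -255)
p(x, h) = 65 + x*h² (p(x, h) = x*h² + 65 = 65 + x*h²)
((3687 + 3483) + 5272)/(p(95, 114) + D) = ((3687 + 3483) + 5272)/((65 + 95*114²) - 255) = (7170 + 5272)/((65 + 95*12996) - 255) = 12442/((65 + 1234620) - 255) = 12442/(1234685 - 255) = 12442/1234430 = 12442*(1/1234430) = 6221/617215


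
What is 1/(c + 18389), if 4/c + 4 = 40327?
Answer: 40323/741499651 ≈ 5.4380e-5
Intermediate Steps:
c = 4/40323 (c = 4/(-4 + 40327) = 4/40323 ≈ 9.9199e-5)
1/(c + 18389) = 1/(4/40323 + 18389) = 1/(741499651/40323) = 40323/741499651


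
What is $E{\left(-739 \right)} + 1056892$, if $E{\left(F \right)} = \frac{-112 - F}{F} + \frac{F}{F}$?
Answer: $\frac{781043300}{739} \approx 1.0569 \cdot 10^{6}$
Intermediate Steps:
$E{\left(F \right)} = 1 + \frac{-112 - F}{F}$ ($E{\left(F \right)} = \frac{-112 - F}{F} + 1 = 1 + \frac{-112 - F}{F}$)
$E{\left(-739 \right)} + 1056892 = - \frac{112}{-739} + 1056892 = \left(-112\right) \left(- \frac{1}{739}\right) + 1056892 = \frac{112}{739} + 1056892 = \frac{781043300}{739}$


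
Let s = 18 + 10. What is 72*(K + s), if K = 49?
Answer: 5544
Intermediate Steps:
s = 28
72*(K + s) = 72*(49 + 28) = 72*77 = 5544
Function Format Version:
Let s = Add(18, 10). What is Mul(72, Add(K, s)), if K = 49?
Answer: 5544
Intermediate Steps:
s = 28
Mul(72, Add(K, s)) = Mul(72, Add(49, 28)) = Mul(72, 77) = 5544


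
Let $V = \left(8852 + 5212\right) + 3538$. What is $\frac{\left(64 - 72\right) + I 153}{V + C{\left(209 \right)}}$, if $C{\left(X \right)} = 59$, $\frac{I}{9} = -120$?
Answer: $- \frac{165248}{17661} \approx -9.3567$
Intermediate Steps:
$I = -1080$ ($I = 9 \left(-120\right) = -1080$)
$V = 17602$ ($V = 14064 + 3538 = 17602$)
$\frac{\left(64 - 72\right) + I 153}{V + C{\left(209 \right)}} = \frac{\left(64 - 72\right) - 165240}{17602 + 59} = \frac{-8 - 165240}{17661} = \left(-165248\right) \frac{1}{17661} = - \frac{165248}{17661}$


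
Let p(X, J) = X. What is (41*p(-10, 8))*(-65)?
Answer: 26650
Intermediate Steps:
(41*p(-10, 8))*(-65) = (41*(-10))*(-65) = -410*(-65) = 26650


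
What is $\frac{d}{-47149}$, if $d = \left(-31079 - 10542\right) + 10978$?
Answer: $\frac{30643}{47149} \approx 0.64992$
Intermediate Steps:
$d = -30643$ ($d = -41621 + 10978 = -30643$)
$\frac{d}{-47149} = - \frac{30643}{-47149} = \left(-30643\right) \left(- \frac{1}{47149}\right) = \frac{30643}{47149}$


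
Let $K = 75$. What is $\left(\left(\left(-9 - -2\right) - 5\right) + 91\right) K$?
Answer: $5925$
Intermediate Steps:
$\left(\left(\left(-9 - -2\right) - 5\right) + 91\right) K = \left(\left(\left(-9 - -2\right) - 5\right) + 91\right) 75 = \left(\left(\left(-9 + 2\right) - 5\right) + 91\right) 75 = \left(\left(-7 - 5\right) + 91\right) 75 = \left(-12 + 91\right) 75 = 79 \cdot 75 = 5925$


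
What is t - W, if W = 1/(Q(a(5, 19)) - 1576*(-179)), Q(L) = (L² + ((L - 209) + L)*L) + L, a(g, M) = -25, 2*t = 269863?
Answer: 78038712475/578358 ≈ 1.3493e+5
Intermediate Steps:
t = 269863/2 (t = (½)*269863 = 269863/2 ≈ 1.3493e+5)
Q(L) = L + L² + L*(-209 + 2*L) (Q(L) = (L² + ((-209 + L) + L)*L) + L = (L² + (-209 + 2*L)*L) + L = (L² + L*(-209 + 2*L)) + L = L + L² + L*(-209 + 2*L))
W = 1/289179 (W = 1/(-25*(-208 + 3*(-25)) - 1576*(-179)) = 1/(-25*(-208 - 75) + 282104) = 1/(-25*(-283) + 282104) = 1/(7075 + 282104) = 1/289179 ≈ 3.4581e-6)
t - W = 269863/2 - 1*1/289179 = 269863/2 - 1/289179 = 78038712475/578358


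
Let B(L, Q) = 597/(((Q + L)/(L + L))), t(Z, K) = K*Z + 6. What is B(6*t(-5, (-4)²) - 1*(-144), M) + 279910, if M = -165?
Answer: 8701090/31 ≈ 2.8068e+5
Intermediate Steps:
t(Z, K) = 6 + K*Z
B(L, Q) = 1194*L/(L + Q) (B(L, Q) = 597/(((L + Q)/((2*L)))) = 597/(((L + Q)*(1/(2*L)))) = 597/(((L + Q)/(2*L))) = 597*(2*L/(L + Q)) = 1194*L/(L + Q))
B(6*t(-5, (-4)²) - 1*(-144), M) + 279910 = 1194*(6*(6 + (-4)²*(-5)) - 1*(-144))/((6*(6 + (-4)²*(-5)) - 1*(-144)) - 165) + 279910 = 1194*(6*(6 + 16*(-5)) + 144)/((6*(6 + 16*(-5)) + 144) - 165) + 279910 = 1194*(6*(6 - 80) + 144)/((6*(6 - 80) + 144) - 165) + 279910 = 1194*(6*(-74) + 144)/((6*(-74) + 144) - 165) + 279910 = 1194*(-444 + 144)/((-444 + 144) - 165) + 279910 = 1194*(-300)/(-300 - 165) + 279910 = 1194*(-300)/(-465) + 279910 = 1194*(-300)*(-1/465) + 279910 = 23880/31 + 279910 = 8701090/31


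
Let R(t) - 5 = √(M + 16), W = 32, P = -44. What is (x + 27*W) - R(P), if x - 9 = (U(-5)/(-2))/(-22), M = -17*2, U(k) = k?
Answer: 38187/44 - 3*I*√2 ≈ 867.89 - 4.2426*I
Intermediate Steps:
M = -34
x = 391/44 (x = 9 - 5/(-2)/(-22) = 9 - 5*(-½)*(-1/22) = 9 + (5/2)*(-1/22) = 9 - 5/44 = 391/44 ≈ 8.8864)
R(t) = 5 + 3*I*√2 (R(t) = 5 + √(-34 + 16) = 5 + √(-18) = 5 + 3*I*√2)
(x + 27*W) - R(P) = (391/44 + 27*32) - (5 + 3*I*√2) = (391/44 + 864) + (-5 - 3*I*√2) = 38407/44 + (-5 - 3*I*√2) = 38187/44 - 3*I*√2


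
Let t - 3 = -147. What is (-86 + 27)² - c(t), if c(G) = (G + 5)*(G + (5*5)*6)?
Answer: 4315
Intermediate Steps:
t = -144 (t = 3 - 147 = -144)
c(G) = (5 + G)*(150 + G) (c(G) = (5 + G)*(G + 25*6) = (5 + G)*(G + 150) = (5 + G)*(150 + G))
(-86 + 27)² - c(t) = (-86 + 27)² - (750 + (-144)² + 155*(-144)) = (-59)² - (750 + 20736 - 22320) = 3481 - 1*(-834) = 3481 + 834 = 4315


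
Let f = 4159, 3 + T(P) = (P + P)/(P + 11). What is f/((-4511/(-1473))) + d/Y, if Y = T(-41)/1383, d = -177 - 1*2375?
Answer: 59710609617/4511 ≈ 1.3237e+7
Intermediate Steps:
T(P) = -3 + 2*P/(11 + P) (T(P) = -3 + (P + P)/(P + 11) = -3 + (2*P)/(11 + P) = -3 + 2*P/(11 + P))
d = -2552 (d = -177 - 2375 = -2552)
Y = -4/20745 (Y = ((-33 - 1*(-41))/(11 - 41))/1383 = ((-33 + 41)/(-30))*(1/1383) = -1/30*8*(1/1383) = -4/15*1/1383 = -4/20745 ≈ -0.00019282)
f/((-4511/(-1473))) + d/Y = 4159/((-4511/(-1473))) - 2552/(-4/20745) = 4159/((-4511*(-1/1473))) - 2552*(-20745/4) = 4159/(4511/1473) + 13235310 = 4159*(1473/4511) + 13235310 = 6126207/4511 + 13235310 = 59710609617/4511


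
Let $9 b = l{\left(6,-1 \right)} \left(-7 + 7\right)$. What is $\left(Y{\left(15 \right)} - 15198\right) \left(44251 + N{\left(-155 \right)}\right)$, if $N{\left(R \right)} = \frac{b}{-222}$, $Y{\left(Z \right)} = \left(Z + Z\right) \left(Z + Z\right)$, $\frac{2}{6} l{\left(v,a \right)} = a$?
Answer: $-632700798$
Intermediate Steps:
$l{\left(v,a \right)} = 3 a$
$b = 0$ ($b = \frac{3 \left(-1\right) \left(-7 + 7\right)}{9} = \frac{\left(-3\right) 0}{9} = \frac{1}{9} \cdot 0 = 0$)
$Y{\left(Z \right)} = 4 Z^{2}$ ($Y{\left(Z \right)} = 2 Z 2 Z = 4 Z^{2}$)
$N{\left(R \right)} = 0$ ($N{\left(R \right)} = \frac{0}{-222} = 0 \left(- \frac{1}{222}\right) = 0$)
$\left(Y{\left(15 \right)} - 15198\right) \left(44251 + N{\left(-155 \right)}\right) = \left(4 \cdot 15^{2} - 15198\right) \left(44251 + 0\right) = \left(4 \cdot 225 - 15198\right) 44251 = \left(900 - 15198\right) 44251 = \left(-14298\right) 44251 = -632700798$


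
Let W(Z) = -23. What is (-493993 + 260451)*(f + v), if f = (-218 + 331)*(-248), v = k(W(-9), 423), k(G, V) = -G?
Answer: 6539409542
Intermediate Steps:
v = 23 (v = -1*(-23) = 23)
f = -28024 (f = 113*(-248) = -28024)
(-493993 + 260451)*(f + v) = (-493993 + 260451)*(-28024 + 23) = -233542*(-28001) = 6539409542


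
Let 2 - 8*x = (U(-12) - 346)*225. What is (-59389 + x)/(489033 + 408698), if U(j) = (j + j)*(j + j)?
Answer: -131715/1795462 ≈ -0.073360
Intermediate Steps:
U(j) = 4*j**2 (U(j) = (2*j)*(2*j) = 4*j**2)
x = -12937/2 (x = 1/4 - (4*(-12)**2 - 346)*225/8 = 1/4 - (4*144 - 346)*225/8 = 1/4 - (576 - 346)*225/8 = 1/4 - 115*225/4 = 1/4 - 1/8*51750 = 1/4 - 25875/4 = -12937/2 ≈ -6468.5)
(-59389 + x)/(489033 + 408698) = (-59389 - 12937/2)/(489033 + 408698) = -131715/2/897731 = -131715/2*1/897731 = -131715/1795462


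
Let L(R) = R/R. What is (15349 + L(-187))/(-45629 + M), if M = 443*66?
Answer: -15350/16391 ≈ -0.93649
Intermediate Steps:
M = 29238
L(R) = 1
(15349 + L(-187))/(-45629 + M) = (15349 + 1)/(-45629 + 29238) = 15350/(-16391) = 15350*(-1/16391) = -15350/16391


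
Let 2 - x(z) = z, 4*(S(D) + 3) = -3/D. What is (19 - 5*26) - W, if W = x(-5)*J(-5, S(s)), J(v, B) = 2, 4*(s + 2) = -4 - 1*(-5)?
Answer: -125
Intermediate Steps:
s = -7/4 (s = -2 + (-4 - 1*(-5))/4 = -2 + (-4 + 5)/4 = -2 + (¼)*1 = -2 + ¼ = -7/4 ≈ -1.7500)
S(D) = -3 - 3/(4*D) (S(D) = -3 + (-3/D)/4 = -3 - 3/(4*D))
x(z) = 2 - z
W = 14 (W = (2 - 1*(-5))*2 = (2 + 5)*2 = 7*2 = 14)
(19 - 5*26) - W = (19 - 5*26) - 1*14 = (19 - 130) - 14 = -111 - 14 = -125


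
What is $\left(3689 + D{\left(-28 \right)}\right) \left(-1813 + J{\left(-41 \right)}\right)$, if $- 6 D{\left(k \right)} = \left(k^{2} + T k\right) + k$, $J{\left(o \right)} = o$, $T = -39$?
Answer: $-6268374$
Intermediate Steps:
$D{\left(k \right)} = - \frac{k^{2}}{6} + \frac{19 k}{3}$ ($D{\left(k \right)} = - \frac{\left(k^{2} - 39 k\right) + k}{6} = - \frac{k^{2} - 38 k}{6} = - \frac{k^{2}}{6} + \frac{19 k}{3}$)
$\left(3689 + D{\left(-28 \right)}\right) \left(-1813 + J{\left(-41 \right)}\right) = \left(3689 + \frac{1}{6} \left(-28\right) \left(38 - -28\right)\right) \left(-1813 - 41\right) = \left(3689 + \frac{1}{6} \left(-28\right) \left(38 + 28\right)\right) \left(-1854\right) = \left(3689 + \frac{1}{6} \left(-28\right) 66\right) \left(-1854\right) = \left(3689 - 308\right) \left(-1854\right) = 3381 \left(-1854\right) = -6268374$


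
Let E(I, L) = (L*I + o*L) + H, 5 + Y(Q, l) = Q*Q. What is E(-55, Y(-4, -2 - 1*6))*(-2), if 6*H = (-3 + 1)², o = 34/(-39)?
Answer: 15962/13 ≈ 1227.8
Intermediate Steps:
o = -34/39 (o = 34*(-1/39) = -34/39 ≈ -0.87179)
H = ⅔ (H = (-3 + 1)²/6 = (⅙)*(-2)² = (⅙)*4 = ⅔ ≈ 0.66667)
Y(Q, l) = -5 + Q² (Y(Q, l) = -5 + Q*Q = -5 + Q²)
E(I, L) = ⅔ - 34*L/39 + I*L (E(I, L) = (L*I - 34*L/39) + ⅔ = (I*L - 34*L/39) + ⅔ = (-34*L/39 + I*L) + ⅔ = ⅔ - 34*L/39 + I*L)
E(-55, Y(-4, -2 - 1*6))*(-2) = (⅔ - 34*(-5 + (-4)²)/39 - 55*(-5 + (-4)²))*(-2) = (⅔ - 34*(-5 + 16)/39 - 55*(-5 + 16))*(-2) = (⅔ - 34/39*11 - 55*11)*(-2) = (⅔ - 374/39 - 605)*(-2) = -7981/13*(-2) = 15962/13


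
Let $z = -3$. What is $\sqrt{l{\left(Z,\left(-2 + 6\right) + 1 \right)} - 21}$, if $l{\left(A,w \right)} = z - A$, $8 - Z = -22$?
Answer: $3 i \sqrt{6} \approx 7.3485 i$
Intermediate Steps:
$Z = 30$ ($Z = 8 - -22 = 8 + 22 = 30$)
$l{\left(A,w \right)} = -3 - A$
$\sqrt{l{\left(Z,\left(-2 + 6\right) + 1 \right)} - 21} = \sqrt{\left(-3 - 30\right) - 21} = \sqrt{-33 - 21} = \sqrt{-54} = 3 i \sqrt{6}$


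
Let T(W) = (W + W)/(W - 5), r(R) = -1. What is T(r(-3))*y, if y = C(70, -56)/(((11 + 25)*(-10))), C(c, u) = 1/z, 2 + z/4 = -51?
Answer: 1/228960 ≈ 4.3676e-6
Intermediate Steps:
z = -212 (z = -8 + 4*(-51) = -8 - 204 = -212)
C(c, u) = -1/212 (C(c, u) = 1/(-212) = -1/212)
T(W) = 2*W/(-5 + W) (T(W) = (2*W)/(-5 + W) = 2*W/(-5 + W))
y = 1/76320 (y = -(-1/(10*(11 + 25)))/212 = -1/(212*(36*(-10))) = -1/212/(-360) = -1/212*(-1/360) = 1/76320 ≈ 1.3103e-5)
T(r(-3))*y = (2*(-1)/(-5 - 1))*(1/76320) = (2*(-1)/(-6))*(1/76320) = (2*(-1)*(-⅙))*(1/76320) = (⅓)*(1/76320) = 1/228960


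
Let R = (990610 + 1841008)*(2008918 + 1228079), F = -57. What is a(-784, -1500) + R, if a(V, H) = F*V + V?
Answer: 9165939015050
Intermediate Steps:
a(V, H) = -56*V (a(V, H) = -57*V + V = -56*V)
R = 9165938971146 (R = 2831618*3236997 = 9165938971146)
a(-784, -1500) + R = -56*(-784) + 9165938971146 = 43904 + 9165938971146 = 9165939015050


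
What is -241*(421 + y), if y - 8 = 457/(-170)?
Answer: -17465993/170 ≈ -1.0274e+5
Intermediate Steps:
y = 903/170 (y = 8 + 457/(-170) = 8 + 457*(-1/170) = 8 - 457/170 = 903/170 ≈ 5.3118)
-241*(421 + y) = -241*(421 + 903/170) = -241*72473/170 = -17465993/170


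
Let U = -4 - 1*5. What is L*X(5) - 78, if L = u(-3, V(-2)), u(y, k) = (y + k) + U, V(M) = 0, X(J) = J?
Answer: -138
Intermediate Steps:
U = -9 (U = -4 - 5 = -9)
u(y, k) = -9 + k + y (u(y, k) = (y + k) - 9 = (k + y) - 9 = -9 + k + y)
L = -12 (L = -9 + 0 - 3 = -12)
L*X(5) - 78 = -12*5 - 78 = -60 - 78 = -138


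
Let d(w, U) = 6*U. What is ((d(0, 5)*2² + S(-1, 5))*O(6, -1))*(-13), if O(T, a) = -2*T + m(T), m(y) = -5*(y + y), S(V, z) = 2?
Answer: 114192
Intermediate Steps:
m(y) = -10*y
O(T, a) = -12*T (O(T, a) = -2*T - 10*T = -12*T)
((d(0, 5)*2² + S(-1, 5))*O(6, -1))*(-13) = (((6*5)*2² + 2)*(-12*6))*(-13) = ((30*4 + 2)*(-72))*(-13) = ((120 + 2)*(-72))*(-13) = (122*(-72))*(-13) = -8784*(-13) = 114192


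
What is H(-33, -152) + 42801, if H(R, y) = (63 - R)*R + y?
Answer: 39481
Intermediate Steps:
H(R, y) = y + R*(63 - R) (H(R, y) = R*(63 - R) + y = y + R*(63 - R))
H(-33, -152) + 42801 = (-152 - 1*(-33)² + 63*(-33)) + 42801 = (-152 - 1*1089 - 2079) + 42801 = (-152 - 1089 - 2079) + 42801 = -3320 + 42801 = 39481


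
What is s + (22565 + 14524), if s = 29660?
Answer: 66749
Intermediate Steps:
s + (22565 + 14524) = 29660 + (22565 + 14524) = 29660 + 37089 = 66749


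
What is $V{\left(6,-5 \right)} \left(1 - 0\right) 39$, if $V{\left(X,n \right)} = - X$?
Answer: $-234$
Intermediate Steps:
$V{\left(6,-5 \right)} \left(1 - 0\right) 39 = \left(-1\right) 6 \left(1 - 0\right) 39 = - 6 \left(1 + \left(-10 + 10\right)\right) 39 = - 6 \left(1 + 0\right) 39 = \left(-6\right) 1 \cdot 39 = \left(-6\right) 39 = -234$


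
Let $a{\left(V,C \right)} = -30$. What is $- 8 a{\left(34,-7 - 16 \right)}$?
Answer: $240$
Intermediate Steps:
$- 8 a{\left(34,-7 - 16 \right)} = \left(-8\right) \left(-30\right) = 240$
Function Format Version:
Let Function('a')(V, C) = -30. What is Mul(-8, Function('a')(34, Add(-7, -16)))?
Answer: 240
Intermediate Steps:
Mul(-8, Function('a')(34, Add(-7, -16))) = Mul(-8, -30) = 240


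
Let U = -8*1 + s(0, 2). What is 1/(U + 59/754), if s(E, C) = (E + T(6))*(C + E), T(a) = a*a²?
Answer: 754/319755 ≈ 0.0023581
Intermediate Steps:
T(a) = a³
s(E, C) = (216 + E)*(C + E) (s(E, C) = (E + 6³)*(C + E) = (E + 216)*(C + E) = (216 + E)*(C + E))
U = 424 (U = -8*1 + (0² + 216*2 + 216*0 + 2*0) = -8 + (0 + 432 + 0 + 0) = -8 + 432 = 424)
1/(U + 59/754) = 1/(424 + 59/754) = 1/(319755/754) = 754/319755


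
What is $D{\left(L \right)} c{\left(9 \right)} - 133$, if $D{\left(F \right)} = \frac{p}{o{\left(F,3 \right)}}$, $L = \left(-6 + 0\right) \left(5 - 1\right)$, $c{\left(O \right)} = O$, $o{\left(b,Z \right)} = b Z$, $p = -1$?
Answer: $- \frac{1063}{8} \approx -132.88$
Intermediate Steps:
$o{\left(b,Z \right)} = Z b$
$L = -24$ ($L = \left(-6\right) 4 = -24$)
$D{\left(F \right)} = - \frac{1}{3 F}$
$D{\left(L \right)} c{\left(9 \right)} - 133 = - \frac{1}{3 \left(-24\right)} 9 - 133 = \left(- \frac{1}{3}\right) \left(- \frac{1}{24}\right) 9 - 133 = \frac{1}{72} \cdot 9 - 133 = \frac{1}{8} - 133 = - \frac{1063}{8}$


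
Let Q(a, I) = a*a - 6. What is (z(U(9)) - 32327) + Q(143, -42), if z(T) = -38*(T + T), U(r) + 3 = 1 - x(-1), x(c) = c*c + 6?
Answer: -11200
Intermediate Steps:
x(c) = 6 + c² (x(c) = c² + 6 = 6 + c²)
Q(a, I) = -6 + a² (Q(a, I) = a² - 6 = -6 + a²)
U(r) = -9 (U(r) = -3 + (1 - (6 + (-1)²)) = -3 + (1 - (6 + 1)) = -3 + (1 - 1*7) = -3 + (1 - 7) = -3 - 6 = -9)
z(T) = -76*T
(z(U(9)) - 32327) + Q(143, -42) = (-76*(-9) - 32327) + (-6 + 143²) = (684 - 32327) + (-6 + 20449) = -31643 + 20443 = -11200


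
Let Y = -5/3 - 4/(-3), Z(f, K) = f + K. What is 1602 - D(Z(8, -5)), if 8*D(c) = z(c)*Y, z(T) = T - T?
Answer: 1602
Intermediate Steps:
z(T) = 0
Z(f, K) = K + f
Y = -1/3 (Y = -5*1/3 - 4*(-1/3) = -5/3 + 4/3 = -1/3 ≈ -0.33333)
D(c) = 0 (D(c) = (0*(-1/3))/8 = (1/8)*0 = 0)
1602 - D(Z(8, -5)) = 1602 - 1*0 = 1602 + 0 = 1602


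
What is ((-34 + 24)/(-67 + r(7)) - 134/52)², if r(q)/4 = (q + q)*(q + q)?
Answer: 2332793401/347524164 ≈ 6.7126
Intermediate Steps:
r(q) = 16*q² (r(q) = 4*((q + q)*(q + q)) = 4*((2*q)*(2*q)) = 4*(4*q²) = 16*q²)
((-34 + 24)/(-67 + r(7)) - 134/52)² = ((-34 + 24)/(-67 + 16*7²) - 134/52)² = (-10/(-67 + 16*49) - 134*1/52)² = (-10/(-67 + 784) - 67/26)² = (-10/717 - 67/26)² = (-48299/18642)² = 2332793401/347524164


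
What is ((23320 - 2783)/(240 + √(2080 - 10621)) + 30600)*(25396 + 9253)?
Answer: 23432465912840/22047 - 711586513*I*√949/22047 ≈ 1.0628e+9 - 9.9429e+5*I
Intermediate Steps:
((23320 - 2783)/(240 + √(2080 - 10621)) + 30600)*(25396 + 9253) = (20537/(240 + √(-8541)) + 30600)*34649 = (20537/(240 + 3*I*√949) + 30600)*34649 = (30600 + 20537/(240 + 3*I*√949))*34649 = 1060259400 + 711586513/(240 + 3*I*√949)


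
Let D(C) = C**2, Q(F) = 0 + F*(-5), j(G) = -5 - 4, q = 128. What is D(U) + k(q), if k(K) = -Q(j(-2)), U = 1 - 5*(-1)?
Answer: -9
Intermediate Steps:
j(G) = -9
Q(F) = -5*F (Q(F) = 0 - 5*F = -5*F)
U = 6 (U = 1 + 5 = 6)
k(K) = -45 (k(K) = -(-5)*(-9) = -1*45 = -45)
D(U) + k(q) = 6**2 - 45 = 36 - 45 = -9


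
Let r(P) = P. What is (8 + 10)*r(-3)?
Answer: -54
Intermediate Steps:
(8 + 10)*r(-3) = (8 + 10)*(-3) = 18*(-3) = -54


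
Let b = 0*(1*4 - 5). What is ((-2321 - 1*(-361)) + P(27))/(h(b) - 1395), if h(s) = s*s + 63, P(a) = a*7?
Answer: 1771/1332 ≈ 1.3296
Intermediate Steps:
P(a) = 7*a
b = 0 (b = 0*(4 - 5) = 0*(-1) = 0)
h(s) = 63 + s**2 (h(s) = s**2 + 63 = 63 + s**2)
((-2321 - 1*(-361)) + P(27))/(h(b) - 1395) = ((-2321 - 1*(-361)) + 7*27)/((63 + 0**2) - 1395) = ((-2321 + 361) + 189)/((63 + 0) - 1395) = (-1960 + 189)/(63 - 1395) = -1771/(-1332) = -1771*(-1/1332) = 1771/1332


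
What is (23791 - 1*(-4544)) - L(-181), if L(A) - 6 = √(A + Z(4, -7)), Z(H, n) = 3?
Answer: 28329 - I*√178 ≈ 28329.0 - 13.342*I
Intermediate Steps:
L(A) = 6 + √(3 + A) (L(A) = 6 + √(A + 3) = 6 + √(3 + A))
(23791 - 1*(-4544)) - L(-181) = (23791 - 1*(-4544)) - (6 + √(3 - 181)) = (23791 + 4544) - (6 + √(-178)) = 28335 - (6 + I*√178) = 28335 + (-6 - I*√178) = 28329 - I*√178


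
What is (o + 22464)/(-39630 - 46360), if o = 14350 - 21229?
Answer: -3117/17198 ≈ -0.18124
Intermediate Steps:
o = -6879
(o + 22464)/(-39630 - 46360) = (-6879 + 22464)/(-39630 - 46360) = 15585/(-85990) = 15585*(-1/85990) = -3117/17198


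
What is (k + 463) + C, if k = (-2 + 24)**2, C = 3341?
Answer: 4288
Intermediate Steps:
k = 484 (k = 22**2 = 484)
(k + 463) + C = (484 + 463) + 3341 = 947 + 3341 = 4288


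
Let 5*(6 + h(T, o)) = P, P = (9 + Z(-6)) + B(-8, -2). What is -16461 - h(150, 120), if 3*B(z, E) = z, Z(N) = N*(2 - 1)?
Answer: -246826/15 ≈ -16455.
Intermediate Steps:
Z(N) = N (Z(N) = N*1 = N)
B(z, E) = z/3
P = ⅓ (P = (9 - 6) + (⅓)*(-8) = 3 - 8/3 = ⅓ ≈ 0.33333)
h(T, o) = -89/15 (h(T, o) = -6 + (⅕)*(⅓) = -6 + 1/15 = -89/15)
-16461 - h(150, 120) = -16461 - 1*(-89/15) = -16461 + 89/15 = -246826/15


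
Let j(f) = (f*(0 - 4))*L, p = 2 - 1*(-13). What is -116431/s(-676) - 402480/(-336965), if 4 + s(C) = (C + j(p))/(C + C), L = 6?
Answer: 2652250403582/73660549 ≈ 36006.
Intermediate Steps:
p = 15 (p = 2 + 13 = 15)
j(f) = -24*f (j(f) = (f*(0 - 4))*6 = (f*(-4))*6 = -4*f*6 = -24*f)
s(C) = -4 + (-360 + C)/(2*C) (s(C) = -4 + (C - 24*15)/(C + C) = -4 + (C - 360)/((2*C)) = -4 + (-360 + C)*(1/(2*C)) = -4 + (-360 + C)/(2*C))
-116431/s(-676) - 402480/(-336965) = -116431/(-7/2 - 180/(-676)) - 402480/(-336965) = -116431/(-7/2 - 180*(-1/676)) - 402480*(-1/336965) = -116431/(-7/2 + 45/169) + 80496/67393 = -116431/(-1093/338) + 80496/67393 = -116431*(-338/1093) + 80496/67393 = 39353678/1093 + 80496/67393 = 2652250403582/73660549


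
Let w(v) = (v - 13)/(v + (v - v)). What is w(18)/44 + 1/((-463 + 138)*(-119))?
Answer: 194167/30630600 ≈ 0.0063390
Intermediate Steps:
w(v) = (-13 + v)/v (w(v) = (-13 + v)/(v + 0) = (-13 + v)/v)
w(18)/44 + 1/((-463 + 138)*(-119)) = ((-13 + 18)/18)/44 + 1/((-463 + 138)*(-119)) = ((1/18)*5)*(1/44) - 1/119/(-325) = (5/18)*(1/44) - 1/325*(-1/119) = 5/792 + 1/38675 = 194167/30630600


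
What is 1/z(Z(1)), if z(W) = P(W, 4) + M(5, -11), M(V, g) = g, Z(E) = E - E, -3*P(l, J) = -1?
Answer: -3/32 ≈ -0.093750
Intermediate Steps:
P(l, J) = ⅓ (P(l, J) = -⅓*(-1) = ⅓)
Z(E) = 0
z(W) = -32/3 (z(W) = ⅓ - 11 = -32/3)
1/z(Z(1)) = 1/(-32/3) = -3/32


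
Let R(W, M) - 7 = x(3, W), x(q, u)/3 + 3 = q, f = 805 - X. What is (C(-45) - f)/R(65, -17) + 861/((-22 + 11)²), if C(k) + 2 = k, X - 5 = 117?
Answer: -82303/847 ≈ -97.170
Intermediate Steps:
X = 122 (X = 5 + 117 = 122)
f = 683 (f = 805 - 1*122 = 805 - 122 = 683)
x(q, u) = -9 + 3*q
R(W, M) = 7 (R(W, M) = 7 + (-9 + 3*3) = 7 + (-9 + 9) = 7 + 0 = 7)
C(k) = -2 + k
(C(-45) - f)/R(65, -17) + 861/((-22 + 11)²) = ((-2 - 45) - 1*683)/7 + 861/((-22 + 11)²) = (-47 - 683)*(⅐) + 861/((-11)²) = -730*⅐ + 861/121 = -730/7 + 861*(1/121) = -730/7 + 861/121 = -82303/847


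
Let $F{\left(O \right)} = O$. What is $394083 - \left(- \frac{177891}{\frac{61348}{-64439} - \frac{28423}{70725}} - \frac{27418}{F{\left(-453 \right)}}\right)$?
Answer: $\frac{734105581625695132}{2795185309641} \approx 2.6263 \cdot 10^{5}$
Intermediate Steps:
$394083 - \left(- \frac{177891}{\frac{61348}{-64439} - \frac{28423}{70725}} - \frac{27418}{F{\left(-453 \right)}}\right) = 394083 - \left(- \frac{177891}{\frac{61348}{-64439} - \frac{28423}{70725}} - \frac{27418}{-453}\right) = 394083 - \left(- \frac{177891}{61348 \left(- \frac{1}{64439}\right) - \frac{28423}{70725}} - - \frac{27418}{453}\right) = 394083 - \left(- \frac{177891}{- \frac{61348}{64439} - \frac{28423}{70725}} + \frac{27418}{453}\right) = 394083 - \left(- \frac{177891}{- \frac{6170386997}{4557448275}} + \frac{27418}{453}\right) = 394083 - \left(\left(-177891\right) \left(- \frac{4557448275}{6170386997}\right) + \frac{27418}{453}\right) = 394083 - \left(\frac{810729031088025}{6170386997} + \frac{27418}{453}\right) = 394083 - \frac{367429430753559071}{2795185309641} = \frac{734105581625695132}{2795185309641}$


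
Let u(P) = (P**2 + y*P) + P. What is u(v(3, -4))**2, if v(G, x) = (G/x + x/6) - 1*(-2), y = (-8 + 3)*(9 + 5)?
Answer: 33028009/20736 ≈ 1592.8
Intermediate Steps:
y = -70 (y = -5*14 = -70)
v(G, x) = 2 + x/6 + G/x (v(G, x) = (G/x + x*(1/6)) + 2 = (G/x + x/6) + 2 = (x/6 + G/x) + 2 = 2 + x/6 + G/x)
u(P) = P**2 - 69*P (u(P) = (P**2 - 70*P) + P = P**2 - 69*P)
u(v(3, -4))**2 = ((2 + (1/6)*(-4) + 3/(-4))*(-69 + (2 + (1/6)*(-4) + 3/(-4))))**2 = ((2 - 2/3 + 3*(-1/4))*(-69 + (2 - 2/3 + 3*(-1/4))))**2 = ((2 - 2/3 - 3/4)*(-69 + (2 - 2/3 - 3/4)))**2 = (7*(-69 + 7/12)/12)**2 = ((7/12)*(-821/12))**2 = (-5747/144)**2 = 33028009/20736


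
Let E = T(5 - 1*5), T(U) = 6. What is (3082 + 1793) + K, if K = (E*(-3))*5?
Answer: 4785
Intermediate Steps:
E = 6
K = -90 (K = (6*(-3))*5 = -18*5 = -90)
(3082 + 1793) + K = (3082 + 1793) - 90 = 4875 - 90 = 4785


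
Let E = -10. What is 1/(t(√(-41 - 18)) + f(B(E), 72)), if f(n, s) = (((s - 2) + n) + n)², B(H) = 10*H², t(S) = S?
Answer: 4284900/18360368010059 - I*√59/18360368010059 ≈ 2.3338e-7 - 4.1835e-13*I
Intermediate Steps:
f(n, s) = (-2 + s + 2*n)² (f(n, s) = (((-2 + s) + n) + n)² = ((-2 + n + s) + n)² = (-2 + s + 2*n)²)
1/(t(√(-41 - 18)) + f(B(E), 72)) = 1/(√(-41 - 18) + (-2 + 72 + 2*(10*(-10)²))²) = 1/(√(-59) + (-2 + 72 + 2*(10*100))²) = 1/(I*√59 + (-2 + 72 + 2*1000)²) = 1/(I*√59 + (-2 + 72 + 2000)²) = 1/(I*√59 + 2070²) = 1/(I*√59 + 4284900) = 1/(4284900 + I*√59)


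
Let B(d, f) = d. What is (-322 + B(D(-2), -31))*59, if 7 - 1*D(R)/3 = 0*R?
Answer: -17759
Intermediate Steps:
D(R) = 21 (D(R) = 21 - 0*R = 21 - 3*0 = 21 + 0 = 21)
(-322 + B(D(-2), -31))*59 = (-322 + 21)*59 = -301*59 = -17759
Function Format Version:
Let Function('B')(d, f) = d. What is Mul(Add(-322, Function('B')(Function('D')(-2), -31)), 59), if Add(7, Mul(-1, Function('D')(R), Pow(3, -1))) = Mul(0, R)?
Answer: -17759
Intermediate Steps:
Function('D')(R) = 21 (Function('D')(R) = Add(21, Mul(-3, Mul(0, R))) = Add(21, Mul(-3, 0)) = Add(21, 0) = 21)
Mul(Add(-322, Function('B')(Function('D')(-2), -31)), 59) = Mul(Add(-322, 21), 59) = Mul(-301, 59) = -17759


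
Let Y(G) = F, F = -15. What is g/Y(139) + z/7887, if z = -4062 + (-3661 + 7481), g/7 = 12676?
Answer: -21207058/3585 ≈ -5915.5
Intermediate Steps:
Y(G) = -15
g = 88732 (g = 7*12676 = 88732)
z = -242 (z = -4062 + 3820 = -242)
g/Y(139) + z/7887 = 88732/(-15) - 242/7887 = 88732*(-1/15) - 242*1/7887 = -88732/15 - 22/717 = -21207058/3585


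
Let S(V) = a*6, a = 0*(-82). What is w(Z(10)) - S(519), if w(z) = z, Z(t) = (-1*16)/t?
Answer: -8/5 ≈ -1.6000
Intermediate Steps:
a = 0
Z(t) = -16/t
S(V) = 0 (S(V) = 0*6 = 0)
w(Z(10)) - S(519) = -16/10 - 1*0 = -16*⅒ + 0 = -8/5 + 0 = -8/5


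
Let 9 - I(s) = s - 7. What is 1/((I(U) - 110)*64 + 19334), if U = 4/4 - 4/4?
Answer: 1/13318 ≈ 7.5086e-5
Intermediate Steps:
U = 0 (U = 4*(¼) - 4*¼ = 1 - 1 = 0)
I(s) = 16 - s (I(s) = 9 - (s - 7) = 9 - (-7 + s) = 9 + (7 - s) = 16 - s)
1/((I(U) - 110)*64 + 19334) = 1/(((16 - 1*0) - 110)*64 + 19334) = 1/(((16 + 0) - 110)*64 + 19334) = 1/((16 - 110)*64 + 19334) = 1/(-94*64 + 19334) = 1/(-6016 + 19334) = 1/13318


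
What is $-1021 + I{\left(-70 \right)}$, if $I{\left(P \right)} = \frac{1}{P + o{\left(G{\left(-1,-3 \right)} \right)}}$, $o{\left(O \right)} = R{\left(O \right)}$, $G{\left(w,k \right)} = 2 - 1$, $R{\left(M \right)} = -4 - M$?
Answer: $- \frac{76576}{75} \approx -1021.0$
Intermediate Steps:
$G{\left(w,k \right)} = 1$
$o{\left(O \right)} = -4 - O$
$I{\left(P \right)} = \frac{1}{-5 + P}$ ($I{\left(P \right)} = \frac{1}{P - 5} = \frac{1}{-5 + P}$)
$-1021 + I{\left(-70 \right)} = -1021 + \frac{1}{-5 - 70} = -1021 + \frac{1}{-75} = -1021 - \frac{1}{75} = - \frac{76576}{75}$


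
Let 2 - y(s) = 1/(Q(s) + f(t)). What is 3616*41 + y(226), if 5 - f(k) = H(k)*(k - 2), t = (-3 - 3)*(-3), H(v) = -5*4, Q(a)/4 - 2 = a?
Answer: 183395145/1237 ≈ 1.4826e+5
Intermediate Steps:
Q(a) = 8 + 4*a
H(v) = -20
t = 18 (t = -6*(-3) = 18)
f(k) = -35 + 20*k (f(k) = 5 - (-20)*(k - 2) = 5 - (-20)*(-2 + k) = 5 - (40 - 20*k) = 5 + (-40 + 20*k) = -35 + 20*k)
y(s) = 2 - 1/(333 + 4*s) (y(s) = 2 - 1/((8 + 4*s) + (-35 + 20*18)) = 2 - 1/((8 + 4*s) + (-35 + 360)) = 2 - 1/((8 + 4*s) + 325) = 2 - 1/(333 + 4*s))
3616*41 + y(226) = 3616*41 + (665 + 8*226)/(333 + 4*226) = 148256 + (665 + 1808)/(333 + 904) = 148256 + 2473/1237 = 183395145/1237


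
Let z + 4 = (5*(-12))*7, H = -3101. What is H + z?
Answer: -3525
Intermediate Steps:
z = -424 (z = -4 + (5*(-12))*7 = -4 - 60*7 = -4 - 420 = -424)
H + z = -3101 - 424 = -3525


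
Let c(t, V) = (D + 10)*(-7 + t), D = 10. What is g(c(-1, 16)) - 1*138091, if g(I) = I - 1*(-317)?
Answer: -137934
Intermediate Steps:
c(t, V) = -140 + 20*t (c(t, V) = (10 + 10)*(-7 + t) = 20*(-7 + t) = -140 + 20*t)
g(I) = 317 + I (g(I) = I + 317 = 317 + I)
g(c(-1, 16)) - 1*138091 = (317 + (-140 + 20*(-1))) - 1*138091 = (317 + (-140 - 20)) - 138091 = (317 - 160) - 138091 = 157 - 138091 = -137934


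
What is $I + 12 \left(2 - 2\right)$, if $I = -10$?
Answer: $-10$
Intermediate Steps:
$I + 12 \left(2 - 2\right) = -10 + 12 \left(2 - 2\right) = -10 + 12 \cdot 0 = -10 + 0 = -10$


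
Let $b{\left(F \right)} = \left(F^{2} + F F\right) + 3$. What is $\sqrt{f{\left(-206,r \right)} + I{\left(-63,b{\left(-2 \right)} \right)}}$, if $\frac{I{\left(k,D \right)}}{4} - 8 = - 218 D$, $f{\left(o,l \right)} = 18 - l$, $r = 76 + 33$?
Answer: $i \sqrt{9651} \approx 98.24 i$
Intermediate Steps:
$r = 109$
$b{\left(F \right)} = 3 + 2 F^{2}$ ($b{\left(F \right)} = \left(F^{2} + F^{2}\right) + 3 = 2 F^{2} + 3 = 3 + 2 F^{2}$)
$I{\left(k,D \right)} = 32 - 872 D$ ($I{\left(k,D \right)} = 32 + 4 \left(- 218 D\right) = 32 - 872 D$)
$\sqrt{f{\left(-206,r \right)} + I{\left(-63,b{\left(-2 \right)} \right)}} = \sqrt{\left(18 - 109\right) + \left(32 - 872 \left(3 + 2 \left(-2\right)^{2}\right)\right)} = \sqrt{\left(18 - 109\right) + \left(32 - 872 \left(3 + 2 \cdot 4\right)\right)} = \sqrt{-91 + \left(32 - 872 \left(3 + 8\right)\right)} = \sqrt{-91 + \left(32 - 9592\right)} = \sqrt{-91 - 9560} = \sqrt{-9651} = i \sqrt{9651}$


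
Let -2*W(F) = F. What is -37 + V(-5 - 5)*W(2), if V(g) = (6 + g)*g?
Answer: -77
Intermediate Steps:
V(g) = g*(6 + g)
W(F) = -F/2
-37 + V(-5 - 5)*W(2) = -37 + ((-5 - 5)*(6 + (-5 - 5)))*(-½*2) = -37 - 10*(6 - 10)*(-1) = -37 - 10*(-4)*(-1) = -37 + 40*(-1) = -37 - 40 = -77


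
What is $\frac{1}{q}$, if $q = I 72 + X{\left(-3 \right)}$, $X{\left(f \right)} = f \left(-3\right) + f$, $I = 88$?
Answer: $\frac{1}{6342} \approx 0.00015768$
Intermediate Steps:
$X{\left(f \right)} = - 2 f$ ($X{\left(f \right)} = - 3 f + f = - 2 f$)
$q = 6342$ ($q = 88 \cdot 72 - -6 = 6336 + 6 = 6342$)
$\frac{1}{q} = \frac{1}{6342}$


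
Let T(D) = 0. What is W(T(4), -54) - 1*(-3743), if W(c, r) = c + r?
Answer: 3689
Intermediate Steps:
W(T(4), -54) - 1*(-3743) = (0 - 54) - 1*(-3743) = -54 + 3743 = 3689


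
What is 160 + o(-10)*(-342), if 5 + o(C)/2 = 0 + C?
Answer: 10420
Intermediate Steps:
o(C) = -10 + 2*C (o(C) = -10 + 2*(0 + C) = -10 + 2*C)
160 + o(-10)*(-342) = 160 + (-10 + 2*(-10))*(-342) = 160 + (-10 - 20)*(-342) = 160 - 30*(-342) = 160 + 10260 = 10420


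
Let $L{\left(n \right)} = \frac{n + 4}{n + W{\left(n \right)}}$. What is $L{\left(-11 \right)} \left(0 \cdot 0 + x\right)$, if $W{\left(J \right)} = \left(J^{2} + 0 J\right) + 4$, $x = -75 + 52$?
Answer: $\frac{161}{114} \approx 1.4123$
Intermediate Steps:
$x = -23$
$W{\left(J \right)} = 4 + J^{2}$ ($W{\left(J \right)} = \left(J^{2} + 0\right) + 4 = J^{2} + 4 = 4 + J^{2}$)
$L{\left(n \right)} = \frac{4 + n}{4 + n + n^{2}}$ ($L{\left(n \right)} = \frac{n + 4}{n + \left(4 + n^{2}\right)} = \frac{4 + n}{4 + n + n^{2}}$)
$L{\left(-11 \right)} \left(0 \cdot 0 + x\right) = \frac{4 - 11}{4 - 11 + \left(-11\right)^{2}} \left(0 \cdot 0 - 23\right) = \frac{1}{4 - 11 + 121} \left(-7\right) \left(0 - 23\right) = \frac{1}{114} \left(-7\right) \left(-23\right) = \left(- \frac{7}{114}\right) \left(-23\right) = \frac{161}{114}$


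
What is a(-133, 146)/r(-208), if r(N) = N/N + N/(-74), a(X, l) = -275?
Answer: -10175/141 ≈ -72.163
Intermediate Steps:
r(N) = 1 - N/74 (r(N) = 1 + N*(-1/74) = 1 - N/74)
a(-133, 146)/r(-208) = -275/(1 - 1/74*(-208)) = -275/(1 + 104/37) = -275/141/37 = -275*37/141 = -10175/141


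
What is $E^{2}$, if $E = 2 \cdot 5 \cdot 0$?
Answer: $0$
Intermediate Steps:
$E = 0$ ($E = 10 \cdot 0 = 0$)
$E^{2} = 0^{2} = 0$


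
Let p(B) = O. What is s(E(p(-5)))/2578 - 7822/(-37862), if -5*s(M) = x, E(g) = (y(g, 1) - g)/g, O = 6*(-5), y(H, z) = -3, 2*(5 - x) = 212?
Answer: 52324821/244020590 ≈ 0.21443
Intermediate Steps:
x = -101 (x = 5 - ½*212 = 5 - 106 = -101)
O = -30
p(B) = -30
E(g) = (-3 - g)/g
s(M) = 101/5 (s(M) = -⅕*(-101) = 101/5)
s(E(p(-5)))/2578 - 7822/(-37862) = (101/5)/2578 - 7822/(-37862) = (101/5)*(1/2578) - 7822*(-1/37862) = 101/12890 + 3911/18931 = 52324821/244020590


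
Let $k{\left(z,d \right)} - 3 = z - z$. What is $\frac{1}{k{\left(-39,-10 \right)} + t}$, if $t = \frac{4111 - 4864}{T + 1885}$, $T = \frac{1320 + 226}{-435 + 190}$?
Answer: $\frac{460279}{1196352} \approx 0.38474$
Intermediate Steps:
$T = - \frac{1546}{245}$ ($T = \frac{1546}{-245} = 1546 \left(- \frac{1}{245}\right) = - \frac{1546}{245} \approx -6.3102$)
$t = - \frac{184485}{460279}$ ($t = \frac{4111 - 4864}{- \frac{1546}{245} + 1885} = - \frac{753}{\frac{460279}{245}} = \left(-753\right) \frac{245}{460279} = - \frac{184485}{460279} \approx -0.40081$)
$k{\left(z,d \right)} = 3$ ($k{\left(z,d \right)} = 3 + \left(z - z\right) = 3 + 0 = 3$)
$\frac{1}{k{\left(-39,-10 \right)} + t} = \frac{1}{3 - \frac{184485}{460279}} = \frac{1}{\frac{1196352}{460279}} = \frac{460279}{1196352}$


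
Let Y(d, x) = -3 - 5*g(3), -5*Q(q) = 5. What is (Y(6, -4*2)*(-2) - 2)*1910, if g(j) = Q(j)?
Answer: -11460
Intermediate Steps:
Q(q) = -1 (Q(q) = -1/5*5 = -1)
g(j) = -1
Y(d, x) = 2 (Y(d, x) = -3 - 5*(-1) = -3 + 5 = 2)
(Y(6, -4*2)*(-2) - 2)*1910 = (2*(-2) - 2)*1910 = (-4 - 2)*1910 = -6*1910 = -11460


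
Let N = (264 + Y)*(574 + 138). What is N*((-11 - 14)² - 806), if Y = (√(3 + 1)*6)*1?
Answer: -35568672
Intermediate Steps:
Y = 12 (Y = (√4*6)*1 = (2*6)*1 = 12*1 = 12)
N = 196512 (N = (264 + 12)*(574 + 138) = 276*712 = 196512)
N*((-11 - 14)² - 806) = 196512*((-11 - 14)² - 806) = 196512*((-25)² - 806) = 196512*(625 - 806) = 196512*(-181) = -35568672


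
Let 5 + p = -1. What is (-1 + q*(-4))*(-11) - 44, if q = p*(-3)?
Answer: 759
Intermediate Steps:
p = -6 (p = -5 - 1 = -6)
q = 18 (q = -6*(-3) = 18)
(-1 + q*(-4))*(-11) - 44 = (-1 + 18*(-4))*(-11) - 44 = (-1 - 72)*(-11) - 44 = -73*(-11) - 44 = 803 - 44 = 759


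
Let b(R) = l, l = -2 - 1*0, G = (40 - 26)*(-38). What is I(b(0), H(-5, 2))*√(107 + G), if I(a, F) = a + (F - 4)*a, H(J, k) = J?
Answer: 80*I*√17 ≈ 329.85*I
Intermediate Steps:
G = -532 (G = 14*(-38) = -532)
l = -2 (l = -2 + 0 = -2)
b(R) = -2
I(a, F) = a + a*(-4 + F) (I(a, F) = a + (-4 + F)*a = a + a*(-4 + F))
I(b(0), H(-5, 2))*√(107 + G) = (-2*(-3 - 5))*√(107 - 532) = (-2*(-8))*√(-425) = 16*(5*I*√17) = 80*I*√17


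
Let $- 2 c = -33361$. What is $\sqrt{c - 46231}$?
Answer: $\frac{i \sqrt{118202}}{2} \approx 171.9 i$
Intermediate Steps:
$c = \frac{33361}{2}$ ($c = \left(- \frac{1}{2}\right) \left(-33361\right) = \frac{33361}{2} \approx 16681.0$)
$\sqrt{c - 46231} = \sqrt{\frac{33361}{2} - 46231} = \sqrt{- \frac{59101}{2}} = \frac{i \sqrt{118202}}{2}$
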